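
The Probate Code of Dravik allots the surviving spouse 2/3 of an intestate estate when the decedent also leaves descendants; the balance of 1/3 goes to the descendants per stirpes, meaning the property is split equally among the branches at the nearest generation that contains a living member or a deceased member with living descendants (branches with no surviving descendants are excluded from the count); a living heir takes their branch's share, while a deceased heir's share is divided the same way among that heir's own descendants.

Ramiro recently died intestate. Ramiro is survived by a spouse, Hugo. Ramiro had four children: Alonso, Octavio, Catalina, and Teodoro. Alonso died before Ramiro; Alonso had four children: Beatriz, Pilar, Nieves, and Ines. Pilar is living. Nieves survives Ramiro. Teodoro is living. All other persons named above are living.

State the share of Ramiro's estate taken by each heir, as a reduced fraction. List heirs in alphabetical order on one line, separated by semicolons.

Beatriz 1/48; Catalina 1/12; Hugo 2/3; Ines 1/48; Nieves 1/48; Octavio 1/12; Pilar 1/48; Teodoro 1/12

Hugo, as surviving spouse, takes 2/3.
The remaining 1/3 passes to Ramiro's descendants per stirpes.
The 1/3 is divided into 4 equal shares of 1/12 among Alonso, Octavio, Catalina, Teodoro.
Alonso predeceased; the 1/12 allotted to Alonso's branch passes to Alonso's issue by representation.
The 1/12 is divided into 4 equal shares of 1/48 among Beatriz, Pilar, Nieves, Ines.
Beatriz is living and takes 1/48.
Pilar is living and takes 1/48.
Nieves is living and takes 1/48.
Ines is living and takes 1/48.
Octavio is living and takes 1/12.
Catalina is living and takes 1/12.
Teodoro is living and takes 1/12.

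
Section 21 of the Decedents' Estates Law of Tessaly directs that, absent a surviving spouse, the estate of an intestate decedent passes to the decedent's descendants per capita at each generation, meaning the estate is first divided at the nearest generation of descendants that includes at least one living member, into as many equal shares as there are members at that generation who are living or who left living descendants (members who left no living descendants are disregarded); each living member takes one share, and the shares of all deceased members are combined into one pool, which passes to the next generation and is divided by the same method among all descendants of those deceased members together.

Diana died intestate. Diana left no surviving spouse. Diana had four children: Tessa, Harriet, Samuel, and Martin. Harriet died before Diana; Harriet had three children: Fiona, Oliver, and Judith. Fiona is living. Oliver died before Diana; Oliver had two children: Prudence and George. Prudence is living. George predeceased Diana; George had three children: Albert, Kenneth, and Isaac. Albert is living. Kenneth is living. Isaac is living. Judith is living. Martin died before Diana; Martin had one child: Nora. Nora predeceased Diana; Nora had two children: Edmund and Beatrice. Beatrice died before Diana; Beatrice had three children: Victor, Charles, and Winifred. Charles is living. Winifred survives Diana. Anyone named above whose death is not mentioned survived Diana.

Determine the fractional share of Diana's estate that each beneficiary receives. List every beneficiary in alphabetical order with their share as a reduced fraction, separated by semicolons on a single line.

There is no surviving spouse, so the entire estate passes to Diana's descendants per capita at each generation.
At generation 1 (Tessa, Harriet, Samuel, Martin) there are 4 shares of (1)/4 = 1/4 each.
Living: Tessa and Samuel — each takes 1/4.
Deceased: Harriet and Martin. Their combined 1/2 is pooled and carried to generation 2.
At generation 2 (Fiona, Oliver, Judith, Nora) there are 4 shares of (1/2)/4 = 1/8 each.
Living: Fiona and Judith — each takes 1/8.
Deceased: Oliver and Nora. Their combined 1/4 is pooled and carried to generation 3.
At generation 3 (Prudence, George, Edmund, Beatrice) there are 4 shares of (1/4)/4 = 1/16 each.
Living: Prudence and Edmund — each takes 1/16.
Deceased: George and Beatrice. Their combined 1/8 is pooled and carried to generation 4.
At generation 4 (Albert, Kenneth, Isaac, Victor, Charles, Winifred) there are 6 shares of (1/8)/6 = 1/48 each.
Living: Albert, Kenneth, Isaac, Victor, Charles, and Winifred — each takes 1/48.

Albert 1/48; Charles 1/48; Edmund 1/16; Fiona 1/8; Isaac 1/48; Judith 1/8; Kenneth 1/48; Prudence 1/16; Samuel 1/4; Tessa 1/4; Victor 1/48; Winifred 1/48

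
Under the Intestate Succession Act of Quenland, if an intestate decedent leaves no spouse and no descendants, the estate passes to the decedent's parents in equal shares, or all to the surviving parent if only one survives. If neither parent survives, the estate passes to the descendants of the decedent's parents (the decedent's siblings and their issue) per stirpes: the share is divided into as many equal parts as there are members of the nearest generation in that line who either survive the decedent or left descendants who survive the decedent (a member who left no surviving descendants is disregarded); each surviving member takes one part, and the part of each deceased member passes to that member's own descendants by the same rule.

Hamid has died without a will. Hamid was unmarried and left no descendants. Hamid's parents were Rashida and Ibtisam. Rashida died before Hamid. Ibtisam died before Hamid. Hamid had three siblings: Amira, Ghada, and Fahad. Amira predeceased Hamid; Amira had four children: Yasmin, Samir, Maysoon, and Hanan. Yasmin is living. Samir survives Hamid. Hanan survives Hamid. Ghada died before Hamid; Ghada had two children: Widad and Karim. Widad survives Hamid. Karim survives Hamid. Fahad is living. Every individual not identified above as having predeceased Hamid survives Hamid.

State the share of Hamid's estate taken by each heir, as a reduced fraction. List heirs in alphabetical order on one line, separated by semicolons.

Fahad 1/3; Hanan 1/12; Karim 1/6; Maysoon 1/12; Samir 1/12; Widad 1/6; Yasmin 1/12

Neither parent survives and there are no descendants, so the estate passes to Hamid's siblings and their issue per stirpes.
The estate is divided into 3 equal shares of 1/3 among Amira, Ghada, Fahad.
Amira predeceased; the 1/3 allotted to Amira's branch passes to Amira's issue by representation.
The 1/3 is divided into 4 equal shares of 1/12 among Yasmin, Samir, Maysoon, Hanan.
Yasmin is living and takes 1/12.
Samir is living and takes 1/12.
Maysoon is living and takes 1/12.
Hanan is living and takes 1/12.
Ghada predeceased; the 1/3 allotted to Ghada's branch passes to Ghada's issue by representation.
The 1/3 is divided into 2 equal shares of 1/6 among Widad, Karim.
Widad is living and takes 1/6.
Karim is living and takes 1/6.
Fahad is living and takes 1/3.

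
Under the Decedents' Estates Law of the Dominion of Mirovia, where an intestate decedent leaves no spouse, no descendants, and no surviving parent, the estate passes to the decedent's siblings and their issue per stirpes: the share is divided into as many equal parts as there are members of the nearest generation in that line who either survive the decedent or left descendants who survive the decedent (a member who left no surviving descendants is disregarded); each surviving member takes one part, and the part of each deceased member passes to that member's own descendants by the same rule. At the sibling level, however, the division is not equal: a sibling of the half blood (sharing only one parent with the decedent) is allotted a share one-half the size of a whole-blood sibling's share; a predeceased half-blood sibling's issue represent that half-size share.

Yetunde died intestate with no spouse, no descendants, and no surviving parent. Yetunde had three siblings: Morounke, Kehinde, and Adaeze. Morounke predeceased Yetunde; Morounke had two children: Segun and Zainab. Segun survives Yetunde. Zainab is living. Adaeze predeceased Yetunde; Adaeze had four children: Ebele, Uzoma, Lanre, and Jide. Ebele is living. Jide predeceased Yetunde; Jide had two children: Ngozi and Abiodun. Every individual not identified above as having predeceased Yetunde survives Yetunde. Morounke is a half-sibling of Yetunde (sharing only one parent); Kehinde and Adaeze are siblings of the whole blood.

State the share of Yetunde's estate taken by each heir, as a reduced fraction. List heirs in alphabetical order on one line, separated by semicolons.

Abiodun 1/20; Ebele 1/10; Kehinde 2/5; Lanre 1/10; Ngozi 1/20; Segun 1/10; Uzoma 1/10; Zainab 1/10

No spouse, descendants, or parent survives, so the estate passes to Yetunde's siblings per stirpes.
Half-blood siblings count for one-half the weight of whole-blood siblings at the initial division.
Dividing 1 in proportion to weights (total weight 5/2): Morounke (weight 1/2) → 1/5; Kehinde (weight 1) → 2/5; Adaeze (weight 1) → 2/5.
Morounke predeceased; the 1/5 allotted to Morounke's branch passes to Morounke's issue by representation.
The 1/5 is divided into 2 equal shares of 1/10 among Segun, Zainab.
Segun is living and takes 1/10.
Zainab is living and takes 1/10.
Kehinde is living and takes 2/5.
Adaeze predeceased; the 2/5 allotted to Adaeze's branch passes to Adaeze's issue by representation.
The 2/5 is divided into 4 equal shares of 1/10 among Ebele, Uzoma, Lanre, Jide.
Ebele is living and takes 1/10.
Uzoma is living and takes 1/10.
Lanre is living and takes 1/10.
Jide predeceased; the 1/10 allotted to Jide's branch passes to Jide's issue by representation.
The 1/10 is divided into 2 equal shares of 1/20 among Ngozi, Abiodun.
Ngozi is living and takes 1/20.
Abiodun is living and takes 1/20.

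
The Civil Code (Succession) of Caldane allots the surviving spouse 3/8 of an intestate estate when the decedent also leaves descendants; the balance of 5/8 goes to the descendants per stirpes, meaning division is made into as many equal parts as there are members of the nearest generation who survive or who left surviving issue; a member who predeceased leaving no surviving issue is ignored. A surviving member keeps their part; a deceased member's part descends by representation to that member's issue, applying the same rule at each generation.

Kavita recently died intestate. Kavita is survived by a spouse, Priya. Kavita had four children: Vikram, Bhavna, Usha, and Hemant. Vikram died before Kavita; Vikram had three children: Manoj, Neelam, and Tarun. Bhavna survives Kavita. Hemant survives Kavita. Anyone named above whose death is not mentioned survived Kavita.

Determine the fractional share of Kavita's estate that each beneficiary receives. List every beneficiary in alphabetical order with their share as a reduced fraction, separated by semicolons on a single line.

Priya, as surviving spouse, takes 3/8.
The remaining 5/8 passes to Kavita's descendants per stirpes.
The 5/8 is divided into 4 equal shares of 5/32 among Vikram, Bhavna, Usha, Hemant.
Vikram predeceased; the 5/32 allotted to Vikram's branch passes to Vikram's issue by representation.
The 5/32 is divided into 3 equal shares of 5/96 among Manoj, Neelam, Tarun.
Manoj is living and takes 5/96.
Neelam is living and takes 5/96.
Tarun is living and takes 5/96.
Bhavna is living and takes 5/32.
Usha is living and takes 5/32.
Hemant is living and takes 5/32.

Bhavna 5/32; Hemant 5/32; Manoj 5/96; Neelam 5/96; Priya 3/8; Tarun 5/96; Usha 5/32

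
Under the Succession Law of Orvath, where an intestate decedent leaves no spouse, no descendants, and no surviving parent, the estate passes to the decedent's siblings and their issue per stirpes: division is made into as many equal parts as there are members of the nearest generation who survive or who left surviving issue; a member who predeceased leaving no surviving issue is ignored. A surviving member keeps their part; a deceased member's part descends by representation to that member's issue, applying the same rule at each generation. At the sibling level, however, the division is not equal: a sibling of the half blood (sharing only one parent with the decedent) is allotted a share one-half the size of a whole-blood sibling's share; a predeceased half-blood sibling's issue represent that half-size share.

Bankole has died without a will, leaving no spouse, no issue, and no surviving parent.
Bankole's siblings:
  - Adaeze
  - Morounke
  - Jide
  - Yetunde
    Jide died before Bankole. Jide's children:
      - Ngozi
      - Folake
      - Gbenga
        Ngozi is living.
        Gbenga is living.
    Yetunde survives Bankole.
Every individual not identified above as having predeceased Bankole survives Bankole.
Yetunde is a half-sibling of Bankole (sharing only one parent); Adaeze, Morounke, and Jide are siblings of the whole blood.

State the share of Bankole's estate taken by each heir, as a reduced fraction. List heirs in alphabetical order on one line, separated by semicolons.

Adaeze 2/7; Folake 2/21; Gbenga 2/21; Morounke 2/7; Ngozi 2/21; Yetunde 1/7

No spouse, descendants, or parent survives, so the estate passes to Bankole's siblings per stirpes.
Half-blood siblings count for one-half the weight of whole-blood siblings at the initial division.
Dividing 1 in proportion to weights (total weight 7/2): Adaeze (weight 1) → 2/7; Morounke (weight 1) → 2/7; Jide (weight 1) → 2/7; Yetunde (weight 1/2) → 1/7.
Adaeze is living and takes 2/7.
Morounke is living and takes 2/7.
Jide predeceased; the 2/7 allotted to Jide's branch passes to Jide's issue by representation.
The 2/7 is divided into 3 equal shares of 2/21 among Ngozi, Folake, Gbenga.
Ngozi is living and takes 2/21.
Folake is living and takes 2/21.
Gbenga is living and takes 2/21.
Yetunde is living and takes 1/7.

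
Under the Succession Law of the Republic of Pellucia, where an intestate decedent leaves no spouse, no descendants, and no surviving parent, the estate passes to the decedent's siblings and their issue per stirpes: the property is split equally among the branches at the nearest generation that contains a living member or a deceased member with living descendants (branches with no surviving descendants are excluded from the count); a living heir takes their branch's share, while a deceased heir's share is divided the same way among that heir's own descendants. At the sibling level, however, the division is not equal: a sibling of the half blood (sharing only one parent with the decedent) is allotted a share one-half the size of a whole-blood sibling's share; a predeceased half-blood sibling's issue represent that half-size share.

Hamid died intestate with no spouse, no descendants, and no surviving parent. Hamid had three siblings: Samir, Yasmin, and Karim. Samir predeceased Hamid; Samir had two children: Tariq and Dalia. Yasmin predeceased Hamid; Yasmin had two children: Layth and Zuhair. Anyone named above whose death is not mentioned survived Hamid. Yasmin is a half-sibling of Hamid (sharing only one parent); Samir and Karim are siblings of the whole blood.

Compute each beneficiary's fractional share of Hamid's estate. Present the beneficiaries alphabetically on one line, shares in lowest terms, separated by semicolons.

Dalia 1/5; Karim 2/5; Layth 1/10; Tariq 1/5; Zuhair 1/10

No spouse, descendants, or parent survives, so the estate passes to Hamid's siblings per stirpes.
Half-blood siblings count for one-half the weight of whole-blood siblings at the initial division.
Dividing 1 in proportion to weights (total weight 5/2): Samir (weight 1) → 2/5; Yasmin (weight 1/2) → 1/5; Karim (weight 1) → 2/5.
Samir predeceased; the 2/5 allotted to Samir's branch passes to Samir's issue by representation.
The 2/5 is divided into 2 equal shares of 1/5 among Tariq, Dalia.
Tariq is living and takes 1/5.
Dalia is living and takes 1/5.
Yasmin predeceased; the 1/5 allotted to Yasmin's branch passes to Yasmin's issue by representation.
The 1/5 is divided into 2 equal shares of 1/10 among Layth, Zuhair.
Layth is living and takes 1/10.
Zuhair is living and takes 1/10.
Karim is living and takes 2/5.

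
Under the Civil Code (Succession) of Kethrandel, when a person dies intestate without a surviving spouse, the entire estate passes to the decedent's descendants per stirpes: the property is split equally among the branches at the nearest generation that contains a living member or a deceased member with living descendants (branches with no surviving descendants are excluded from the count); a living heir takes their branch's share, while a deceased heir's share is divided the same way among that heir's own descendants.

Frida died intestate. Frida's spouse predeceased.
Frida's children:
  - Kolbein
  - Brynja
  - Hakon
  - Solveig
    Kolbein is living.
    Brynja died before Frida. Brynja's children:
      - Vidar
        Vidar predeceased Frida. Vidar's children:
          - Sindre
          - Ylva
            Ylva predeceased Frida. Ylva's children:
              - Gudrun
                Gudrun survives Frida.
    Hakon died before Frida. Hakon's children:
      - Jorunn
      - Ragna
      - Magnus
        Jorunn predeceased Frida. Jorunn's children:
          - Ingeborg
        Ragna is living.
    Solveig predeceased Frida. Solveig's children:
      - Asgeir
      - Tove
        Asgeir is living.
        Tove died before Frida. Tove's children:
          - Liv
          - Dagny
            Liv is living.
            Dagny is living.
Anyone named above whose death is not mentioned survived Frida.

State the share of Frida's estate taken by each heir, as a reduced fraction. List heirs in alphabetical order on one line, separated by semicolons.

Asgeir 1/8; Dagny 1/16; Gudrun 1/8; Ingeborg 1/12; Kolbein 1/4; Liv 1/16; Magnus 1/12; Ragna 1/12; Sindre 1/8

There is no surviving spouse, so the entire estate passes to Frida's descendants per stirpes.
The estate is divided into 4 equal shares of 1/4 among Kolbein, Brynja, Hakon, Solveig.
Kolbein is living and takes 1/4.
Brynja predeceased; the 1/4 allotted to Brynja's branch passes to Brynja's issue by representation.
Vidar's line is the sole branch at this level, so the full 1/4 passes to Vidar's issue by representation.
The 1/4 is divided into 2 equal shares of 1/8 among Sindre, Ylva.
Sindre is living and takes 1/8.
Ylva predeceased; the 1/8 allotted to Ylva's branch passes to Ylva's issue by representation.
Gudrun is the sole taker at this level and receives the full 1/8.
Hakon predeceased; the 1/4 allotted to Hakon's branch passes to Hakon's issue by representation.
The 1/4 is divided into 3 equal shares of 1/12 among Jorunn, Ragna, Magnus.
Jorunn predeceased; the 1/12 allotted to Jorunn's branch passes to Jorunn's issue by representation.
Ingeborg is the sole taker at this level and receives the full 1/12.
Ragna is living and takes 1/12.
Magnus is living and takes 1/12.
Solveig predeceased; the 1/4 allotted to Solveig's branch passes to Solveig's issue by representation.
The 1/4 is divided into 2 equal shares of 1/8 among Asgeir, Tove.
Asgeir is living and takes 1/8.
Tove predeceased; the 1/8 allotted to Tove's branch passes to Tove's issue by representation.
The 1/8 is divided into 2 equal shares of 1/16 among Liv, Dagny.
Liv is living and takes 1/16.
Dagny is living and takes 1/16.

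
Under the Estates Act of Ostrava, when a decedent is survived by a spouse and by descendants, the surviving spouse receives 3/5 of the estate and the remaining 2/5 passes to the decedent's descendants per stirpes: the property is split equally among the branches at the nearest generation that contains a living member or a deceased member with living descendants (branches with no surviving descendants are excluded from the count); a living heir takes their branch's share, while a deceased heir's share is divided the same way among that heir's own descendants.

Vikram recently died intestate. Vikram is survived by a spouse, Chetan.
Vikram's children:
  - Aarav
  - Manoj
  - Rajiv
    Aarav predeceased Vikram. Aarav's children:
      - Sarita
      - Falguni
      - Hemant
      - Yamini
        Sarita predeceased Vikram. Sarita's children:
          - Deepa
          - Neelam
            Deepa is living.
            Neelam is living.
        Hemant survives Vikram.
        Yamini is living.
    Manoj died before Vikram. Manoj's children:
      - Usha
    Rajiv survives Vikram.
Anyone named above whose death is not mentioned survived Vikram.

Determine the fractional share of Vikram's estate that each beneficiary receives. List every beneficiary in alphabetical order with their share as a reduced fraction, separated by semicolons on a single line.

Chetan, as surviving spouse, takes 3/5.
The remaining 2/5 passes to Vikram's descendants per stirpes.
The 2/5 is divided into 3 equal shares of 2/15 among Aarav, Manoj, Rajiv.
Aarav predeceased; the 2/15 allotted to Aarav's branch passes to Aarav's issue by representation.
The 2/15 is divided into 4 equal shares of 1/30 among Sarita, Falguni, Hemant, Yamini.
Sarita predeceased; the 1/30 allotted to Sarita's branch passes to Sarita's issue by representation.
The 1/30 is divided into 2 equal shares of 1/60 among Deepa, Neelam.
Deepa is living and takes 1/60.
Neelam is living and takes 1/60.
Falguni is living and takes 1/30.
Hemant is living and takes 1/30.
Yamini is living and takes 1/30.
Manoj predeceased; the 2/15 allotted to Manoj's branch passes to Manoj's issue by representation.
Usha is the sole taker at this level and receives the full 2/15.
Rajiv is living and takes 2/15.

Chetan 3/5; Deepa 1/60; Falguni 1/30; Hemant 1/30; Neelam 1/60; Rajiv 2/15; Usha 2/15; Yamini 1/30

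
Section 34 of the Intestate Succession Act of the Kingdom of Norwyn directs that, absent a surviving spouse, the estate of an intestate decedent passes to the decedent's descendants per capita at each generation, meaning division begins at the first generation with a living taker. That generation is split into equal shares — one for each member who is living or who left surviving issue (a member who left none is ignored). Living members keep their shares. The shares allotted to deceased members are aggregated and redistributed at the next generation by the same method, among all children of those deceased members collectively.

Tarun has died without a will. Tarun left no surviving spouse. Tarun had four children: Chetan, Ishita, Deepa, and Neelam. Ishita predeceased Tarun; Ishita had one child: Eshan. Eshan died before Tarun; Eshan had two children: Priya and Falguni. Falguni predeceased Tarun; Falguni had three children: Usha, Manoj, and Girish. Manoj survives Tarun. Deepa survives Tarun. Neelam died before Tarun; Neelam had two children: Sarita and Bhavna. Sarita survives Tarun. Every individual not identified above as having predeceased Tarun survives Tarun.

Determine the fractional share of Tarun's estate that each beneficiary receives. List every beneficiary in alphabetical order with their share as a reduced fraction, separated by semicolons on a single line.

There is no surviving spouse, so the entire estate passes to Tarun's descendants per capita at each generation.
At generation 1 (Chetan, Ishita, Deepa, Neelam) there are 4 shares of (1)/4 = 1/4 each.
Living: Chetan and Deepa — each takes 1/4.
Deceased: Ishita and Neelam. Their combined 1/2 is pooled and carried to generation 2.
At generation 2 (Eshan, Sarita, Bhavna) there are 3 shares of (1/2)/3 = 1/6 each.
Living: Sarita and Bhavna — each takes 1/6.
Deceased: Eshan. That 1/6 share is carried to generation 3.
At generation 3 (Priya, Falguni) there are 2 shares of (1/6)/2 = 1/12 each.
Living: Priya — each takes 1/12.
Deceased: Falguni. That 1/12 share is carried to generation 4.
At generation 4 (Usha, Manoj, Girish) there are 3 shares of (1/12)/3 = 1/36 each.
Living: Usha, Manoj, and Girish — each takes 1/36.

Bhavna 1/6; Chetan 1/4; Deepa 1/4; Girish 1/36; Manoj 1/36; Priya 1/12; Sarita 1/6; Usha 1/36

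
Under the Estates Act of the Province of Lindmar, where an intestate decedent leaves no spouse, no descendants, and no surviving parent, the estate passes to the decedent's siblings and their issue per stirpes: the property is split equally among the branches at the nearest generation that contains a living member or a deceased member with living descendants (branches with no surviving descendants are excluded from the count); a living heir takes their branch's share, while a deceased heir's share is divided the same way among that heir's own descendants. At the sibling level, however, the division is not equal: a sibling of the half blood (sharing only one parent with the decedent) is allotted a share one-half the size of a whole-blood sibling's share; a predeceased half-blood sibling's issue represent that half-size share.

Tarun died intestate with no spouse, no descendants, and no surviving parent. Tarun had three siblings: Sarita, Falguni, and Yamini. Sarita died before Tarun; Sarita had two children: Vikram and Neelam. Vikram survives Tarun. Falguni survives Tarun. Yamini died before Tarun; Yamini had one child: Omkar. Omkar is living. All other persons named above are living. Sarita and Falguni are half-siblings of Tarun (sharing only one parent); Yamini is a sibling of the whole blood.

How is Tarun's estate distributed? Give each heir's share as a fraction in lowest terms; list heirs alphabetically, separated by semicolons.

No spouse, descendants, or parent survives, so the estate passes to Tarun's siblings per stirpes.
Half-blood siblings count for one-half the weight of whole-blood siblings at the initial division.
Dividing 1 in proportion to weights (total weight 2): Sarita (weight 1/2) → 1/4; Falguni (weight 1/2) → 1/4; Yamini (weight 1) → 1/2.
Sarita predeceased; the 1/4 allotted to Sarita's branch passes to Sarita's issue by representation.
The 1/4 is divided into 2 equal shares of 1/8 among Vikram, Neelam.
Vikram is living and takes 1/8.
Neelam is living and takes 1/8.
Falguni is living and takes 1/4.
Yamini predeceased; the 1/2 allotted to Yamini's branch passes to Yamini's issue by representation.
Omkar is the sole taker at this level and receives the full 1/2.

Falguni 1/4; Neelam 1/8; Omkar 1/2; Vikram 1/8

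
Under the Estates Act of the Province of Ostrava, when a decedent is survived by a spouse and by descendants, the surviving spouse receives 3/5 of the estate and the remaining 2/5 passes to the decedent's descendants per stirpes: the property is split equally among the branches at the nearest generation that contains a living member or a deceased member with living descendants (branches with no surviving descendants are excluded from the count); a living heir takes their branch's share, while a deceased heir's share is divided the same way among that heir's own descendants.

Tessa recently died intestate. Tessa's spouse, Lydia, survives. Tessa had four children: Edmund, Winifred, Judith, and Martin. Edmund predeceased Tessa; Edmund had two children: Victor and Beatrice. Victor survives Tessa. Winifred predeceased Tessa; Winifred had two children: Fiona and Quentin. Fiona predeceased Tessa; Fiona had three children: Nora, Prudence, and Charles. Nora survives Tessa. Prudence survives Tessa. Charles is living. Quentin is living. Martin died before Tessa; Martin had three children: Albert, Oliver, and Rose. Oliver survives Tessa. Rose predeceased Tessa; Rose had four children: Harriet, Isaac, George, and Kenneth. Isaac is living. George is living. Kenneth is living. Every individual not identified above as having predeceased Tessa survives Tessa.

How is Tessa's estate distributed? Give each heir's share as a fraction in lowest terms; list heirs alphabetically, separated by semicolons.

Albert 1/30; Beatrice 1/20; Charles 1/60; George 1/120; Harriet 1/120; Isaac 1/120; Judith 1/10; Kenneth 1/120; Lydia 3/5; Nora 1/60; Oliver 1/30; Prudence 1/60; Quentin 1/20; Victor 1/20

Lydia, as surviving spouse, takes 3/5.
The remaining 2/5 passes to Tessa's descendants per stirpes.
The 2/5 is divided into 4 equal shares of 1/10 among Edmund, Winifred, Judith, Martin.
Edmund predeceased; the 1/10 allotted to Edmund's branch passes to Edmund's issue by representation.
The 1/10 is divided into 2 equal shares of 1/20 among Victor, Beatrice.
Victor is living and takes 1/20.
Beatrice is living and takes 1/20.
Winifred predeceased; the 1/10 allotted to Winifred's branch passes to Winifred's issue by representation.
The 1/10 is divided into 2 equal shares of 1/20 among Fiona, Quentin.
Fiona predeceased; the 1/20 allotted to Fiona's branch passes to Fiona's issue by representation.
The 1/20 is divided into 3 equal shares of 1/60 among Nora, Prudence, Charles.
Nora is living and takes 1/60.
Prudence is living and takes 1/60.
Charles is living and takes 1/60.
Quentin is living and takes 1/20.
Judith is living and takes 1/10.
Martin predeceased; the 1/10 allotted to Martin's branch passes to Martin's issue by representation.
The 1/10 is divided into 3 equal shares of 1/30 among Albert, Oliver, Rose.
Albert is living and takes 1/30.
Oliver is living and takes 1/30.
Rose predeceased; the 1/30 allotted to Rose's branch passes to Rose's issue by representation.
The 1/30 is divided into 4 equal shares of 1/120 among Harriet, Isaac, George, Kenneth.
Harriet is living and takes 1/120.
Isaac is living and takes 1/120.
George is living and takes 1/120.
Kenneth is living and takes 1/120.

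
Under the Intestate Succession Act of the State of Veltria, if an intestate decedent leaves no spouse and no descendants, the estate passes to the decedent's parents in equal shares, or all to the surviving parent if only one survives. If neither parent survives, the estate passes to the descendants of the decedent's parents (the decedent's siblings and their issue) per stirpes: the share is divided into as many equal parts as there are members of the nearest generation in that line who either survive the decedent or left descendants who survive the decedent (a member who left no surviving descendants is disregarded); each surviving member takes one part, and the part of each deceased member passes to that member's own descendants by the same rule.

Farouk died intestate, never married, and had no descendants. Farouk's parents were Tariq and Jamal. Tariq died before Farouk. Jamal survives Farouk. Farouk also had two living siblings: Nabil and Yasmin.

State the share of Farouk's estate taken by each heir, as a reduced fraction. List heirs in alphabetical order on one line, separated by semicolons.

Only one parent, Jamal, survives, so Jamal takes the entire estate. The siblings take nothing because a surviving parent has priority.

Jamal 1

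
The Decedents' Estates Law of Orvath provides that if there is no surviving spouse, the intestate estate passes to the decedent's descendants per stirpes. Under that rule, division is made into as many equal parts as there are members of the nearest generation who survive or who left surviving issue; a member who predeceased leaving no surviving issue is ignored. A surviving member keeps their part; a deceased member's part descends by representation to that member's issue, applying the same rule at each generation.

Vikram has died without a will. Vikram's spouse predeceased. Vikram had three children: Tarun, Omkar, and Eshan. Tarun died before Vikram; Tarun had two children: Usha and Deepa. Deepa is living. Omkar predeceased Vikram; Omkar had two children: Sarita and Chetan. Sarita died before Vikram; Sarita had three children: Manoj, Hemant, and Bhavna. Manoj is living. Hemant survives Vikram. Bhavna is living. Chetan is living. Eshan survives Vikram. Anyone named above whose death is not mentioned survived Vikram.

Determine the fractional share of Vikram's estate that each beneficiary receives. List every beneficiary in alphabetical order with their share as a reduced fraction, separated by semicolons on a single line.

Bhavna 1/18; Chetan 1/6; Deepa 1/6; Eshan 1/3; Hemant 1/18; Manoj 1/18; Usha 1/6

There is no surviving spouse, so the entire estate passes to Vikram's descendants per stirpes.
The estate is divided into 3 equal shares of 1/3 among Tarun, Omkar, Eshan.
Tarun predeceased; the 1/3 allotted to Tarun's branch passes to Tarun's issue by representation.
The 1/3 is divided into 2 equal shares of 1/6 among Usha, Deepa.
Usha is living and takes 1/6.
Deepa is living and takes 1/6.
Omkar predeceased; the 1/3 allotted to Omkar's branch passes to Omkar's issue by representation.
The 1/3 is divided into 2 equal shares of 1/6 among Sarita, Chetan.
Sarita predeceased; the 1/6 allotted to Sarita's branch passes to Sarita's issue by representation.
The 1/6 is divided into 3 equal shares of 1/18 among Manoj, Hemant, Bhavna.
Manoj is living and takes 1/18.
Hemant is living and takes 1/18.
Bhavna is living and takes 1/18.
Chetan is living and takes 1/6.
Eshan is living and takes 1/3.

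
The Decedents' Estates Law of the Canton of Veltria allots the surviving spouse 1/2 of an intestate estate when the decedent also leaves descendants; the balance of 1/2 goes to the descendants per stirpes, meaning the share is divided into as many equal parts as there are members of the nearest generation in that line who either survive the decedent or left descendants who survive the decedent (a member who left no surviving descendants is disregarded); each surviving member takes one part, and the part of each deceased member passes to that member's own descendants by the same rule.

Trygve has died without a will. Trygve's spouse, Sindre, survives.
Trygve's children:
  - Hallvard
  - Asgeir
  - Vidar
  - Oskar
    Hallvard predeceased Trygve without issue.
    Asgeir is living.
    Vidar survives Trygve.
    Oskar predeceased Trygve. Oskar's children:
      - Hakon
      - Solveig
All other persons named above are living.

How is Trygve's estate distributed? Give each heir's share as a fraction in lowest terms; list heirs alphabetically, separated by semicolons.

Asgeir 1/6; Hakon 1/12; Sindre 1/2; Solveig 1/12; Vidar 1/6

Sindre, as surviving spouse, takes 1/2.
The remaining 1/2 passes to Trygve's descendants per stirpes.
Hallvard left no surviving issue, so that branch lapses and is disregarded.
The 1/2 is divided into 3 equal shares of 1/6 among Asgeir, Vidar, Oskar.
Asgeir is living and takes 1/6.
Vidar is living and takes 1/6.
Oskar predeceased; the 1/6 allotted to Oskar's branch passes to Oskar's issue by representation.
The 1/6 is divided into 2 equal shares of 1/12 among Hakon, Solveig.
Hakon is living and takes 1/12.
Solveig is living and takes 1/12.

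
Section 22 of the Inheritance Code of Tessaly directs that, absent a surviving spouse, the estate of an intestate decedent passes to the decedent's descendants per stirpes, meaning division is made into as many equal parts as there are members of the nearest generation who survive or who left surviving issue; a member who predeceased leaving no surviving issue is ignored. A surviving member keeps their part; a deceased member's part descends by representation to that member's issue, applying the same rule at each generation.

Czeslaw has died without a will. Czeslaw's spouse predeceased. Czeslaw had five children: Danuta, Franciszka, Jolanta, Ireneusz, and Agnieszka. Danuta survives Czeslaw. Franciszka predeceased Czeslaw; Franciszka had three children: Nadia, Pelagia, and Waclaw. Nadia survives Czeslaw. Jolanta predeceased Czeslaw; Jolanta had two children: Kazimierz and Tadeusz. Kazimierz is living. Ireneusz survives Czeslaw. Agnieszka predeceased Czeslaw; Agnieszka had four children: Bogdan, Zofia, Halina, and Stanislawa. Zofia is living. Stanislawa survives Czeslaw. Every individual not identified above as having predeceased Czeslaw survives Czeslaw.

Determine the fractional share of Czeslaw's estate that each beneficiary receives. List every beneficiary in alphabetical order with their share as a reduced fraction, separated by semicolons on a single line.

Bogdan 1/20; Danuta 1/5; Halina 1/20; Ireneusz 1/5; Kazimierz 1/10; Nadia 1/15; Pelagia 1/15; Stanislawa 1/20; Tadeusz 1/10; Waclaw 1/15; Zofia 1/20

There is no surviving spouse, so the entire estate passes to Czeslaw's descendants per stirpes.
The estate is divided into 5 equal shares of 1/5 among Danuta, Franciszka, Jolanta, Ireneusz, Agnieszka.
Danuta is living and takes 1/5.
Franciszka predeceased; the 1/5 allotted to Franciszka's branch passes to Franciszka's issue by representation.
The 1/5 is divided into 3 equal shares of 1/15 among Nadia, Pelagia, Waclaw.
Nadia is living and takes 1/15.
Pelagia is living and takes 1/15.
Waclaw is living and takes 1/15.
Jolanta predeceased; the 1/5 allotted to Jolanta's branch passes to Jolanta's issue by representation.
The 1/5 is divided into 2 equal shares of 1/10 among Kazimierz, Tadeusz.
Kazimierz is living and takes 1/10.
Tadeusz is living and takes 1/10.
Ireneusz is living and takes 1/5.
Agnieszka predeceased; the 1/5 allotted to Agnieszka's branch passes to Agnieszka's issue by representation.
The 1/5 is divided into 4 equal shares of 1/20 among Bogdan, Zofia, Halina, Stanislawa.
Bogdan is living and takes 1/20.
Zofia is living and takes 1/20.
Halina is living and takes 1/20.
Stanislawa is living and takes 1/20.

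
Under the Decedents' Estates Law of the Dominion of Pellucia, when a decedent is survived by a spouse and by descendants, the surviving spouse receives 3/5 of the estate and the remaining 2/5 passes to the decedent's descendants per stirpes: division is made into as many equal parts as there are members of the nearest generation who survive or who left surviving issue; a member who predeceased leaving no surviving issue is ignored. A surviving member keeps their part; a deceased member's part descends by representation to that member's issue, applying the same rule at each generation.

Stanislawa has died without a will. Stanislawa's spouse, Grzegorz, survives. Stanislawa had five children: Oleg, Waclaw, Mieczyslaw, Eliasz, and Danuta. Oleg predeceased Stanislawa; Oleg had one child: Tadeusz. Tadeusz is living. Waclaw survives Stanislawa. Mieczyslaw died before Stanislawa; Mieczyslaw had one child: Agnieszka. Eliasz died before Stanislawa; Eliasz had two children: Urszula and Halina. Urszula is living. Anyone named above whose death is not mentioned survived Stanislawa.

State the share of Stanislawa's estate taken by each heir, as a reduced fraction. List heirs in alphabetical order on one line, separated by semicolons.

Grzegorz, as surviving spouse, takes 3/5.
The remaining 2/5 passes to Stanislawa's descendants per stirpes.
The 2/5 is divided into 5 equal shares of 2/25 among Oleg, Waclaw, Mieczyslaw, Eliasz, Danuta.
Oleg predeceased; the 2/25 allotted to Oleg's branch passes to Oleg's issue by representation.
Tadeusz is the sole taker at this level and receives the full 2/25.
Waclaw is living and takes 2/25.
Mieczyslaw predeceased; the 2/25 allotted to Mieczyslaw's branch passes to Mieczyslaw's issue by representation.
Agnieszka is the sole taker at this level and receives the full 2/25.
Eliasz predeceased; the 2/25 allotted to Eliasz's branch passes to Eliasz's issue by representation.
The 2/25 is divided into 2 equal shares of 1/25 among Urszula, Halina.
Urszula is living and takes 1/25.
Halina is living and takes 1/25.
Danuta is living and takes 2/25.

Agnieszka 2/25; Danuta 2/25; Grzegorz 3/5; Halina 1/25; Tadeusz 2/25; Urszula 1/25; Waclaw 2/25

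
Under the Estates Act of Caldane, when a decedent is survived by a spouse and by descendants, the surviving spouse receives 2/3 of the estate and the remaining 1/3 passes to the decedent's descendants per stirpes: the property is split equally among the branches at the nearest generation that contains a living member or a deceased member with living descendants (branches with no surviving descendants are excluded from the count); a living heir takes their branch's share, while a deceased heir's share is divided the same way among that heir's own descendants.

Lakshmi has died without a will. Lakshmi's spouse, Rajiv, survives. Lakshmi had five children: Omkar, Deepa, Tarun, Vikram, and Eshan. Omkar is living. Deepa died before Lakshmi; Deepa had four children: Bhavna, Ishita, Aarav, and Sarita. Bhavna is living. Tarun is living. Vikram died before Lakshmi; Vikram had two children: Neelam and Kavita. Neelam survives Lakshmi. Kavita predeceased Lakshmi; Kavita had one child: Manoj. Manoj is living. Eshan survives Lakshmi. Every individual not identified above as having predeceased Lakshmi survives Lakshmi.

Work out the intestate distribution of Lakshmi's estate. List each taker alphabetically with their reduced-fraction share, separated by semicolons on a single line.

Aarav 1/60; Bhavna 1/60; Eshan 1/15; Ishita 1/60; Manoj 1/30; Neelam 1/30; Omkar 1/15; Rajiv 2/3; Sarita 1/60; Tarun 1/15

Rajiv, as surviving spouse, takes 2/3.
The remaining 1/3 passes to Lakshmi's descendants per stirpes.
The 1/3 is divided into 5 equal shares of 1/15 among Omkar, Deepa, Tarun, Vikram, Eshan.
Omkar is living and takes 1/15.
Deepa predeceased; the 1/15 allotted to Deepa's branch passes to Deepa's issue by representation.
The 1/15 is divided into 4 equal shares of 1/60 among Bhavna, Ishita, Aarav, Sarita.
Bhavna is living and takes 1/60.
Ishita is living and takes 1/60.
Aarav is living and takes 1/60.
Sarita is living and takes 1/60.
Tarun is living and takes 1/15.
Vikram predeceased; the 1/15 allotted to Vikram's branch passes to Vikram's issue by representation.
The 1/15 is divided into 2 equal shares of 1/30 among Neelam, Kavita.
Neelam is living and takes 1/30.
Kavita predeceased; the 1/30 allotted to Kavita's branch passes to Kavita's issue by representation.
Manoj is the sole taker at this level and receives the full 1/30.
Eshan is living and takes 1/15.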